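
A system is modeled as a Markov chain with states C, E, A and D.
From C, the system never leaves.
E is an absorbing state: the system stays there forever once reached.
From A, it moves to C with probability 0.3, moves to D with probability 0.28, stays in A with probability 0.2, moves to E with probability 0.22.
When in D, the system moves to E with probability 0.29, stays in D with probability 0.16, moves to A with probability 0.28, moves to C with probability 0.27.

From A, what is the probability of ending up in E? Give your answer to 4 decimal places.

0.4481

Let h(s) be the probability of absorption at E starting from transient state s. Then h(E) = 1 and h(C) = 0. By first-step analysis:
h(A) = 0.3·0 + 0.22·1 + 0.2·h(A) + 0.28·h(D)
h(D) = 0.27·0 + 0.29·1 + 0.28·h(A) + 0.16·h(D)
Solving: h(A) = 0.4481, h(D) = 0.4946.
Starting from A, the probability is 0.4481.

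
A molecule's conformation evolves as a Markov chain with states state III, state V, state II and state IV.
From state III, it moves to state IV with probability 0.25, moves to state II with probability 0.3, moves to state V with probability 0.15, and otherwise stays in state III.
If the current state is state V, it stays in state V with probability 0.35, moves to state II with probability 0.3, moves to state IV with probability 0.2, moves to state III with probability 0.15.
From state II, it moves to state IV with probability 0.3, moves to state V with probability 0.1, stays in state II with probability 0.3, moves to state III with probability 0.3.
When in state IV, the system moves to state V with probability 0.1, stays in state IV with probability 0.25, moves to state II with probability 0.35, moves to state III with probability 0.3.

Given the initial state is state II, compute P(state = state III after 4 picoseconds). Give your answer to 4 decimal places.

Propagate the distribution vector 4 picoseconds from state II.
After 0 picoseconds: (0.0000, 0.0000, 1.0000, 0.0000)
After 1 picosecond: (0.3000, 0.1000, 0.3000, 0.3000)
After 2 picoseconds: (0.2850, 0.1400, 0.3150, 0.2600)
After 3 picoseconds: (0.2790, 0.1493, 0.3130, 0.2588)
After 4 picoseconds: (0.2776, 0.1513, 0.3129, 0.2582)
P(in state III after 4 picoseconds) = 0.2776

0.2776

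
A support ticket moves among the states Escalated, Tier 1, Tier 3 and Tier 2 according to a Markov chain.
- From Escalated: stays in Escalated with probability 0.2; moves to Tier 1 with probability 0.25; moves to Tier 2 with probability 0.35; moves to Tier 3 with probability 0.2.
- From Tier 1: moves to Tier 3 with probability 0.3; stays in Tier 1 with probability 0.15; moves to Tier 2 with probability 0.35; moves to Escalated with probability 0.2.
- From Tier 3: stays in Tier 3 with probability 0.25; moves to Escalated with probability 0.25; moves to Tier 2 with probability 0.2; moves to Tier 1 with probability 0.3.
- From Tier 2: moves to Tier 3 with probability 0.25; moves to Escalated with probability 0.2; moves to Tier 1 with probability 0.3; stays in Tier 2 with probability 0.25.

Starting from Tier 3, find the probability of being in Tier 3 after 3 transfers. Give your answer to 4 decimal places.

Propagate the distribution vector 3 transfers from Tier 3.
After 0 transfers: (0.0000, 0.0000, 1.0000, 0.0000)
After 1 transfer: (0.2500, 0.3000, 0.2500, 0.2000)
After 2 transfers: (0.2125, 0.2425, 0.2525, 0.2925)
After 3 transfers: (0.2126, 0.2530, 0.2515, 0.2829)
P(in Tier 3 after 3 transfers) = 0.2515

0.2515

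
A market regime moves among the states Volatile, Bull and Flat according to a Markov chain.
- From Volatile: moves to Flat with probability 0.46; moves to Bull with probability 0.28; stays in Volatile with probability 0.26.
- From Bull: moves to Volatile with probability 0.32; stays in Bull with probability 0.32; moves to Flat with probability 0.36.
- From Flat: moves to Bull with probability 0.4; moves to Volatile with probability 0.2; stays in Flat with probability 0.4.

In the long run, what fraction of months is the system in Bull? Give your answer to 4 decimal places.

0.3419

Let the stationary distribution be π with π = πP and π_1 + π_2 + π_3 = 1.
π_1 = 0.26·π_1 + 0.32·π_2 + 0.2·π_3
π_2 = 0.28·π_1 + 0.32·π_2 + 0.4·π_3
Solving with the normalization constraint gives π = (0.2564, 0.3419, 0.4017).
So the stationary probability of Bull is 0.3419.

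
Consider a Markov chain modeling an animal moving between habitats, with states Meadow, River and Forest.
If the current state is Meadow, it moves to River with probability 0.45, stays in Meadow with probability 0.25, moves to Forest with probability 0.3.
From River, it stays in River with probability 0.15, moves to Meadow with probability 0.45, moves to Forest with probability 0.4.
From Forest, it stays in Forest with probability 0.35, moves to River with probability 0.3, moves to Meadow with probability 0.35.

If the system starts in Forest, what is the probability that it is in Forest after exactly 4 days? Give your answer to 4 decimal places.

Propagate the distribution vector 4 days from Forest.
After 0 days: (0.0000, 0.0000, 1.0000)
After 1 day: (0.3500, 0.3000, 0.3500)
After 2 days: (0.3450, 0.3075, 0.3475)
After 3 days: (0.3463, 0.3056, 0.3481)
After 4 days: (0.3459, 0.3061, 0.3480)
P(in Forest after 4 days) = 0.3480

0.3480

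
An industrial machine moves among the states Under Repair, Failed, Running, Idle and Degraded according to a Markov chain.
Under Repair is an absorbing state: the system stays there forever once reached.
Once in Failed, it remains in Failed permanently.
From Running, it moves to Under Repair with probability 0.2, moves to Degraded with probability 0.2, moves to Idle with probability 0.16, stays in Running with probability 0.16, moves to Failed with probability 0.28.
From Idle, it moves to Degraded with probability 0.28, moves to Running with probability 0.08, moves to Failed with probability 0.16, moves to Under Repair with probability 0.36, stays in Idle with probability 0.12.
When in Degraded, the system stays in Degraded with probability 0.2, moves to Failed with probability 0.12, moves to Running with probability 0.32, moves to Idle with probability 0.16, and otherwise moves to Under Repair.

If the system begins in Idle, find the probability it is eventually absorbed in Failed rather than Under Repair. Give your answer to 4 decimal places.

0.3624

Let h(s) be the probability of absorption at Failed starting from transient state s. Then h(Failed) = 1 and h(Under Repair) = 0. By first-step analysis:
h(Running) = 0.2·0 + 0.28·1 + 0.16·h(Running) + 0.16·h(Idle) + 0.2·h(Degraded)
h(Idle) = 0.36·0 + 0.16·1 + 0.08·h(Running) + 0.12·h(Idle) + 0.28·h(Degraded)
h(Degraded) = 0.2·0 + 0.12·1 + 0.32·h(Running) + 0.16·h(Idle) + 0.2·h(Degraded)
Solving: h(Running) = 0.5033, h(Idle) = 0.3624, h(Degraded) = 0.4238.
Starting from Idle, the probability is 0.3624.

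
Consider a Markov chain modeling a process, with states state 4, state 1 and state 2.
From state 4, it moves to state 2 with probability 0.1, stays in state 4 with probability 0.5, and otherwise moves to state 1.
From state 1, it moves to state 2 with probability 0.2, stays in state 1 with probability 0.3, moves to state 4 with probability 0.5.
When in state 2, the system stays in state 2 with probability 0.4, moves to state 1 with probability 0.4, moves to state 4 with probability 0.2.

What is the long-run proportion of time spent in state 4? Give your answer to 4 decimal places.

0.4416

Let the stationary distribution be π with π = πP and π_1 + π_2 + π_3 = 1.
π_1 = 0.5·π_1 + 0.5·π_2 + 0.2·π_3
π_2 = 0.4·π_1 + 0.3·π_2 + 0.4·π_3
Solving with the normalization constraint gives π = (0.4416, 0.3636, 0.1948).
So the stationary probability of state 4 is 0.4416.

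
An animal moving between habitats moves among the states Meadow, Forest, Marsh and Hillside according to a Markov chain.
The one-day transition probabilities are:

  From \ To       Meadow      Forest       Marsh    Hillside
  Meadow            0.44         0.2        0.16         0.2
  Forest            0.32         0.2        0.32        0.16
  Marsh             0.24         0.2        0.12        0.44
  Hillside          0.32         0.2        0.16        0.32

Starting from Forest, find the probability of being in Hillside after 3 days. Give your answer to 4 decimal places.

0.2696

Propagate the distribution vector 3 days from Forest.
After 0 days: (0.0000, 1.0000, 0.0000, 0.0000)
After 1 day: (0.3200, 0.2000, 0.3200, 0.1600)
After 2 days: (0.3328, 0.2000, 0.1792, 0.2880)
After 3 days: (0.3456, 0.2000, 0.1848, 0.2696)
P(in Hillside after 3 days) = 0.2696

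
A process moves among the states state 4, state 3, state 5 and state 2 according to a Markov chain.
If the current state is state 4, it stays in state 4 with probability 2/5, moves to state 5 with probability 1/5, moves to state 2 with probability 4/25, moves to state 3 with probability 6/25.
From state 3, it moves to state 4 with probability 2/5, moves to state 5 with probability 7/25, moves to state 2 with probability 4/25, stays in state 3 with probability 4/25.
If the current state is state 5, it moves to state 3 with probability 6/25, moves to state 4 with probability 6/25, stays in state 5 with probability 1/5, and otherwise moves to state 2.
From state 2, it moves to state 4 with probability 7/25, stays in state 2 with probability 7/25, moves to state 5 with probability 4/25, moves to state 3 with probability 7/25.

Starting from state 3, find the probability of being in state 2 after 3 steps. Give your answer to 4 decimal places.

Propagate the distribution vector 3 steps from state 3.
After 0 steps: (0.0000, 1.0000, 0.0000, 0.0000)
After 1 step: (0.4000, 0.1600, 0.2800, 0.1600)
After 2 steps: (0.3360, 0.2336, 0.2064, 0.2240)
After 3 steps: (0.3401, 0.2303, 0.2097, 0.2199)
P(in state 2 after 3 steps) = 0.2199

0.2199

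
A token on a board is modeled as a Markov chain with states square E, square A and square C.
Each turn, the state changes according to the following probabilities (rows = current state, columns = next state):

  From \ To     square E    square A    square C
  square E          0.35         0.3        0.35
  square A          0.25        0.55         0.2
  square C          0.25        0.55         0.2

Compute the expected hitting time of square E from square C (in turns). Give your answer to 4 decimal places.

Let t(s) be the expected number of turns to first reach square E from state s, with t(square E) = 0. Conditioning on the first turn:
t(square A) = 1 + 0.55·t(square A) + 0.2·t(square C)
t(square C) = 1 + 0.55·t(square A) + 0.2·t(square C)
Solving: t(square A) = 4.0000, t(square C) = 4.0000.
Expected turns from square C to square E: 4.0000.

4.0000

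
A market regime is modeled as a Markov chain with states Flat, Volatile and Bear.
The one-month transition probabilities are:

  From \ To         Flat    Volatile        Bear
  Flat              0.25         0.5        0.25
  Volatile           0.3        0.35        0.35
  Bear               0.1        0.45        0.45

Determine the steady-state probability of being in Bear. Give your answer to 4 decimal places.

0.3649

Let the stationary distribution be π with π = πP and π_1 + π_2 + π_3 = 1.
π_1 = 0.25·π_1 + 0.3·π_2 + 0.1·π_3
π_2 = 0.5·π_1 + 0.35·π_2 + 0.45·π_3
Solving with the normalization constraint gives π = (0.2162, 0.4189, 0.3649).
So the stationary probability of Bear is 0.3649.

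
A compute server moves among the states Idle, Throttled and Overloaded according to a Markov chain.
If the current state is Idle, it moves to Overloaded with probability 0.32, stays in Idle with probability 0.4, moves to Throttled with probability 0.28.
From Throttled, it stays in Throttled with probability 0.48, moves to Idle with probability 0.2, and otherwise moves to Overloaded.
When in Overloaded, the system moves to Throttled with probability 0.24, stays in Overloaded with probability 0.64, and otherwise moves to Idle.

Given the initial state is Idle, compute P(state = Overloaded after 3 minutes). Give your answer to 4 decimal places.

Propagate the distribution vector 3 minutes from Idle.
After 0 minutes: (1.0000, 0.0000, 0.0000)
After 1 minute: (0.4000, 0.2800, 0.3200)
After 2 minutes: (0.2544, 0.3232, 0.4224)
After 3 minutes: (0.2171, 0.3277, 0.4552)
P(in Overloaded after 3 minutes) = 0.4552

0.4552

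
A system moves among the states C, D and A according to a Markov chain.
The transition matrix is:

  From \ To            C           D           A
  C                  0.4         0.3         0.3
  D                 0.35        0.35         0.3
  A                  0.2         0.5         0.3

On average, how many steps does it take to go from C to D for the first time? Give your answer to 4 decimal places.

Let t(s) be the expected number of steps to first reach D from state s, with t(D) = 0. Conditioning on the first step:
t(C) = 1 + 0.4·t(C) + 0.3·t(A)
t(A) = 1 + 0.2·t(C) + 0.3·t(A)
Solving: t(C) = 2.7778, t(A) = 2.2222.
Expected steps from C to D: 2.7778.

2.7778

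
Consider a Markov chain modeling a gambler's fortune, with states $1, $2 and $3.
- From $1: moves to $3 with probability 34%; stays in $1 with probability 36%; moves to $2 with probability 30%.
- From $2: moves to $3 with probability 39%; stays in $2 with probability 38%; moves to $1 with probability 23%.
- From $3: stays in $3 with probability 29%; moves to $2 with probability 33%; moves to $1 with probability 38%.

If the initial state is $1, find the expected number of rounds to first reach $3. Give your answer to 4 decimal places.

Let t(s) be the expected number of rounds to first reach $3 from state s, with t($3) = 0. Conditioning on the first round:
t($1) = 1 + 0.36·t($1) + 0.3·t($2)
t($2) = 1 + 0.23·t($1) + 0.38·t($2)
Solving: t($1) = 2.8066, t($2) = 2.6541.
Expected rounds from $1 to $3: 2.8066.

2.8066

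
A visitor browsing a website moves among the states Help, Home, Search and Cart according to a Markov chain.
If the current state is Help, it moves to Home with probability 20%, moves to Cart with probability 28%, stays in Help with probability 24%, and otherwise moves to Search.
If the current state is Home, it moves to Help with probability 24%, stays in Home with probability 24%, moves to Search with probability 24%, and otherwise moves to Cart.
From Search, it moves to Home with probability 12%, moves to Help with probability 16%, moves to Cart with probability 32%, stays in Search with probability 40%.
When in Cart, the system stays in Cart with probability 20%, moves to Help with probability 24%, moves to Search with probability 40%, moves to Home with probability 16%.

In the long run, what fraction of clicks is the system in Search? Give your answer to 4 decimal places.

0.3477

Let the stationary distribution be π with π = πP and π_1 + π_2 + π_3 + π_4 = 1.
π_1 = 0.24·π_1 + 0.24·π_2 + 0.16·π_3 + 0.24·π_4
π_2 = 0.2·π_1 + 0.24·π_2 + 0.12·π_3 + 0.16·π_4
π_3 = 0.28·π_1 + 0.24·π_2 + 0.4·π_3 + 0.4·π_4
Solving with the normalization constraint gives π = (0.2122, 0.1680, 0.3477, 0.2721).
So the stationary probability of Search is 0.3477.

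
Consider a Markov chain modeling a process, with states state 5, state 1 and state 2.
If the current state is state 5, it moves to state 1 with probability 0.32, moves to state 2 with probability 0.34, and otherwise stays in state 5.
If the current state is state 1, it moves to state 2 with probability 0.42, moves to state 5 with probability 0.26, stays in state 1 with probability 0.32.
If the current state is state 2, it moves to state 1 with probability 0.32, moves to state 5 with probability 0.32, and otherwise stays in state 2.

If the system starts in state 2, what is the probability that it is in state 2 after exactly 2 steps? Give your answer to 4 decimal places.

Sum over the intermediate state after 1 step:
P = P(state 2→state 5)·P(state 5→state 2) + P(state 2→state 1)·P(state 1→state 2) + P(state 2→state 2)·P(state 2→state 2)
  = 0.32×0.34 + 0.32×0.42 + 0.36×0.36
  = 0.1088 + 0.1344 + 0.1296 = 0.3728

0.3728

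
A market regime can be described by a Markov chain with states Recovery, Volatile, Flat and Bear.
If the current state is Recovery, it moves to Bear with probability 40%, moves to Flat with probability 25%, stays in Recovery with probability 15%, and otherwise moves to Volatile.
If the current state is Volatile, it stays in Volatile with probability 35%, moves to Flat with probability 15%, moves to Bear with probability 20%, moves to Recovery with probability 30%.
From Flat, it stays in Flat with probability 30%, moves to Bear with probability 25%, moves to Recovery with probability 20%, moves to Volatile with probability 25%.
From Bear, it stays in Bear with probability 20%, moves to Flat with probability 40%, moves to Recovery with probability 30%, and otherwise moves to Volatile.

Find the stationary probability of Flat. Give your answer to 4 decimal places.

Let the stationary distribution be π with π = πP and π_1 + π_2 + π_3 + π_4 = 1.
π_1 = 0.15·π_1 + 0.3·π_2 + 0.2·π_3 + 0.3·π_4
π_2 = 0.2·π_1 + 0.35·π_2 + 0.25·π_3 + 0.1·π_4
π_3 = 0.25·π_1 + 0.15·π_2 + 0.3·π_3 + 0.4·π_4
Solving with the normalization constraint gives π = (0.2364, 0.2211, 0.2812, 0.2613).
So the stationary probability of Flat is 0.2812.

0.2812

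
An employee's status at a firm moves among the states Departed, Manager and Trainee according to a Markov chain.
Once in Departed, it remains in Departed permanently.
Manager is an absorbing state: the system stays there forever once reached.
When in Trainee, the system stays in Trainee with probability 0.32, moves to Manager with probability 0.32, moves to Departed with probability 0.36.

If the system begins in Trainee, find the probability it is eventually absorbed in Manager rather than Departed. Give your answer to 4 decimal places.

0.4706

Let h(s) be the probability of absorption at Manager starting from transient state s. Then h(Manager) = 1 and h(Departed) = 0. By first-step analysis:
h(Trainee) = 0.36·0 + 0.32·1 + 0.32·h(Trainee)
Solving: h(Trainee) = 0.4706.
Starting from Trainee, the probability is 0.4706.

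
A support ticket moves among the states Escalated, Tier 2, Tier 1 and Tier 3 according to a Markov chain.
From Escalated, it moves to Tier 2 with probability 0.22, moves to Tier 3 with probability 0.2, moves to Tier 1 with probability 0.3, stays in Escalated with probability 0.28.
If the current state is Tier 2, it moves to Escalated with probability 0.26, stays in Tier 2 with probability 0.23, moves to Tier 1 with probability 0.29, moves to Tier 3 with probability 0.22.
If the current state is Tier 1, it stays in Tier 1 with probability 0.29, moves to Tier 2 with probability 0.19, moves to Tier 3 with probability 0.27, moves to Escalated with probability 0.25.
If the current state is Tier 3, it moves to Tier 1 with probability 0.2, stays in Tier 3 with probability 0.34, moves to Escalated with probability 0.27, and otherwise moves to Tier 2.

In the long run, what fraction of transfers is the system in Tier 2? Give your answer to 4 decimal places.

Let the stationary distribution be π with π = πP and π_1 + π_2 + π_3 + π_4 = 1.
π_1 = 0.28·π_1 + 0.26·π_2 + 0.25·π_3 + 0.27·π_4
π_2 = 0.22·π_1 + 0.23·π_2 + 0.19·π_3 + 0.19·π_4
π_3 = 0.3·π_1 + 0.29·π_2 + 0.29·π_3 + 0.2·π_4
Solving with the normalization constraint gives π = (0.2652, 0.2062, 0.2693, 0.2593).
So the stationary probability of Tier 2 is 0.2062.

0.2062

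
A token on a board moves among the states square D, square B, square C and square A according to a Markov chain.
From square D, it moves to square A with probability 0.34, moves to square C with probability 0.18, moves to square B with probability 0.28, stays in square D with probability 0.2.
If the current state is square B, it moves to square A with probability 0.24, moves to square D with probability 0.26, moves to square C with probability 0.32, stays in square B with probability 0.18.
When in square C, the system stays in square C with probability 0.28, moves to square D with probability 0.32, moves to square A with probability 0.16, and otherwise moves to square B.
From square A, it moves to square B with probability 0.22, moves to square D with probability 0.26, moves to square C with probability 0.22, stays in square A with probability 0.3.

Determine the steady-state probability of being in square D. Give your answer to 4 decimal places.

0.2593

Let the stationary distribution be π with π = πP and π_1 + π_2 + π_3 + π_4 = 1.
π_1 = 0.2·π_1 + 0.26·π_2 + 0.32·π_3 + 0.26·π_4
π_2 = 0.28·π_1 + 0.18·π_2 + 0.24·π_3 + 0.22·π_4
π_3 = 0.18·π_1 + 0.32·π_2 + 0.28·π_3 + 0.22·π_4
Solving with the normalization constraint gives π = (0.2593, 0.2313, 0.2476, 0.2618).
So the stationary probability of square D is 0.2593.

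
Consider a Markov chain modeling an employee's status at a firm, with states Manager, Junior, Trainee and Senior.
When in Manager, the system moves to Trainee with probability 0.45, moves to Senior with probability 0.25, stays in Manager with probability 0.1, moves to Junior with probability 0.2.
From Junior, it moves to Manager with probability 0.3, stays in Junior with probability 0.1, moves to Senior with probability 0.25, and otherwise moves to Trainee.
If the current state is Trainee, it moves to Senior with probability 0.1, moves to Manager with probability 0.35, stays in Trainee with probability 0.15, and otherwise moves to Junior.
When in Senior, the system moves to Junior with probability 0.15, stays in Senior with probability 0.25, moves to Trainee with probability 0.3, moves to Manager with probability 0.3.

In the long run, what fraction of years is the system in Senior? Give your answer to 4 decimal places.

0.2042

Let the stationary distribution be π with π = πP and π_1 + π_2 + π_3 + π_4 = 1.
π_1 = 0.1·π_1 + 0.3·π_2 + 0.35·π_3 + 0.3·π_4
π_2 = 0.2·π_1 + 0.1·π_2 + 0.4·π_3 + 0.15·π_4
π_3 = 0.45·π_1 + 0.35·π_2 + 0.15·π_3 + 0.3·π_4
Solving with the normalization constraint gives π = (0.2627, 0.2280, 0.3050, 0.2042).
So the stationary probability of Senior is 0.2042.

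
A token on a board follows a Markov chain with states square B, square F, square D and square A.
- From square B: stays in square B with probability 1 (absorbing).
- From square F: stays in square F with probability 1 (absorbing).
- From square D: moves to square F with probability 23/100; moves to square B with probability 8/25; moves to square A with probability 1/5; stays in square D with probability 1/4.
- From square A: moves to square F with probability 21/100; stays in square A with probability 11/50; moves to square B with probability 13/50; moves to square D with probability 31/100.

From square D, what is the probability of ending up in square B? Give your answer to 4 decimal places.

Let h(s) be the probability of absorption at square B starting from transient state s. Then h(square B) = 1 and h(square F) = 0. By first-step analysis:
h(square D) = 0.32·1 + 0.23·0 + 0.25·h(square D) + 0.2·h(square A)
h(square A) = 0.26·1 + 0.21·0 + 0.31·h(square D) + 0.22·h(square A)
Solving: h(square D) = 0.5767, h(square A) = 0.5625.
Starting from square D, the probability is 0.5767.

0.5767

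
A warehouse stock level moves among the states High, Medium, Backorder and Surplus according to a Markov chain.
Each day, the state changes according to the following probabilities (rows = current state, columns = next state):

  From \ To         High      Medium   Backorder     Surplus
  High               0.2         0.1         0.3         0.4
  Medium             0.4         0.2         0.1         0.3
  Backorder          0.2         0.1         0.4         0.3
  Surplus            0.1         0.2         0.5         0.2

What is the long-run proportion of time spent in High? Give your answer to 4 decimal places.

Let the stationary distribution be π with π = πP and π_1 + π_2 + π_3 + π_4 = 1.
π_1 = 0.2·π_1 + 0.4·π_2 + 0.2·π_3 + 0.1·π_4
π_2 = 0.1·π_1 + 0.2·π_2 + 0.1·π_3 + 0.2·π_4
π_3 = 0.3·π_1 + 0.1·π_2 + 0.4·π_3 + 0.5·π_4
Solving with the normalization constraint gives π = (0.1996, 0.1434, 0.3661, 0.2909).
So the stationary probability of High is 0.1996.

0.1996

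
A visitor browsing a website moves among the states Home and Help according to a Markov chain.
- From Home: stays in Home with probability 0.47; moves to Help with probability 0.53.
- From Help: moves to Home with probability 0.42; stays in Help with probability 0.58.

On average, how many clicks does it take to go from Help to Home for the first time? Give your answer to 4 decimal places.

2.3810

Let t(s) be the expected number of clicks to first reach Home from state s, with t(Home) = 0. Conditioning on the first click:
t(Help) = 1 + 0.58·t(Help)
Solving: t(Help) = 2.3810.
Expected clicks from Help to Home: 2.3810.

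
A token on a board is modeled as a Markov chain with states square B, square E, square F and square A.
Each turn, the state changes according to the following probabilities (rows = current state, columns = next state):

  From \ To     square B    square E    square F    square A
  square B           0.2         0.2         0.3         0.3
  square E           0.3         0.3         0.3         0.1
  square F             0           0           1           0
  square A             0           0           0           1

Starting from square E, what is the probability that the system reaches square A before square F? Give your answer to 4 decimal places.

0.3400

Let h(s) be the probability of absorption at square A starting from transient state s. Then h(square A) = 1 and h(square F) = 0. By first-step analysis:
h(square B) = 0.2·h(square B) + 0.2·h(square E) + 0.3·0 + 0.3·1
h(square E) = 0.3·h(square B) + 0.3·h(square E) + 0.3·0 + 0.1·1
Solving: h(square B) = 0.4600, h(square E) = 0.3400.
Starting from square E, the probability is 0.3400.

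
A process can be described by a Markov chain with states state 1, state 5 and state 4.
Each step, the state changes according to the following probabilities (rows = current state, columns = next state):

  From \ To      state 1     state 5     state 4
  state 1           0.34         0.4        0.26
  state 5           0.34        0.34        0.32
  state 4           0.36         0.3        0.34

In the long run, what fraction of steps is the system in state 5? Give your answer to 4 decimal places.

0.3486

Let the stationary distribution be π with π = πP and π_1 + π_2 + π_3 = 1.
π_1 = 0.34·π_1 + 0.34·π_2 + 0.36·π_3
π_2 = 0.4·π_1 + 0.34·π_2 + 0.3·π_3
Solving with the normalization constraint gives π = (0.3461, 0.3486, 0.3053).
So the stationary probability of state 5 is 0.3486.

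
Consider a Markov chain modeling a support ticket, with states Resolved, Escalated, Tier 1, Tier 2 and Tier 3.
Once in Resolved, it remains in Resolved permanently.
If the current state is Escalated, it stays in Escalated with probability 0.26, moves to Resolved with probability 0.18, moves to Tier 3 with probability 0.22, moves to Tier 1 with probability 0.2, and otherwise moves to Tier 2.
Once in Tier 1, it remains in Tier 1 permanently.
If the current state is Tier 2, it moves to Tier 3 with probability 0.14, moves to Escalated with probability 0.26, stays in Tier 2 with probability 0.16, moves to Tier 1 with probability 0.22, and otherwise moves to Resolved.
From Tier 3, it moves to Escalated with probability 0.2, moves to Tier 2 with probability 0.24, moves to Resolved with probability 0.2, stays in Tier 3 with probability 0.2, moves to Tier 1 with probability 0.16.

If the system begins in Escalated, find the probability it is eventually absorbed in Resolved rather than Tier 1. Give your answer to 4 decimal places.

Let h(s) be the probability of absorption at Resolved starting from transient state s. Then h(Resolved) = 1 and h(Tier 1) = 0. By first-step analysis:
h(Escalated) = 0.18·1 + 0.26·h(Escalated) + 0.2·0 + 0.14·h(Tier 2) + 0.22·h(Tier 3)
h(Tier 2) = 0.22·1 + 0.26·h(Escalated) + 0.22·0 + 0.16·h(Tier 2) + 0.14·h(Tier 3)
h(Tier 3) = 0.2·1 + 0.2·h(Escalated) + 0.16·0 + 0.24·h(Tier 2) + 0.2·h(Tier 3)
Solving: h(Escalated) = 0.4941, h(Tier 2) = 0.5022, h(Tier 3) = 0.5242.
Starting from Escalated, the probability is 0.4941.

0.4941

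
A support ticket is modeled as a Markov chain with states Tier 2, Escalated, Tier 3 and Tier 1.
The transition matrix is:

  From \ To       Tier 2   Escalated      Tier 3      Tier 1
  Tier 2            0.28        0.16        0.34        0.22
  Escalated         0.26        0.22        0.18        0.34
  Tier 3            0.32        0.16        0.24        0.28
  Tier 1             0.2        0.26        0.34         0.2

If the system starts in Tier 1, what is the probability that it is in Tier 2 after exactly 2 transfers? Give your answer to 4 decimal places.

0.2724

Propagate the distribution vector 2 transfers from Tier 1.
After 0 transfers: (0.0000, 0.0000, 0.0000, 1.0000)
After 1 transfer: (0.2000, 0.2600, 0.3400, 0.2000)
After 2 transfers: (0.2724, 0.1956, 0.2644, 0.2676)
P(in Tier 2 after 2 transfers) = 0.2724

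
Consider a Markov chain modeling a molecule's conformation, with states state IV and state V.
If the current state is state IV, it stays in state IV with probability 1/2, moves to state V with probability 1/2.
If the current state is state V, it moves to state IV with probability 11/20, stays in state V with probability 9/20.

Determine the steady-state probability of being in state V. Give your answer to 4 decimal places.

0.4762

Let the stationary distribution be π with π = πP and π_1 + π_2 = 1.
π_1 = 0.5·π_1 + 0.55·π_2
Solving with the normalization constraint gives π = (0.5238, 0.4762).
So the stationary probability of state V is 0.4762.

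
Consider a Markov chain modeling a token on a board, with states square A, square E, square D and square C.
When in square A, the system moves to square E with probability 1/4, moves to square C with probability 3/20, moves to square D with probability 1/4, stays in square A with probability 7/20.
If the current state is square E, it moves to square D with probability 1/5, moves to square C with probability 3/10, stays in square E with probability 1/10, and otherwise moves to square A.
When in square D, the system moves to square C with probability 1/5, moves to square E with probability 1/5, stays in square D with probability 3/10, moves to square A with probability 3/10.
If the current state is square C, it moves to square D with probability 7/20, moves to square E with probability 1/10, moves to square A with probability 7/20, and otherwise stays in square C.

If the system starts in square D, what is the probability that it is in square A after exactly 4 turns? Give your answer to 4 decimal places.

0.3452

Propagate the distribution vector 4 turns from square D.
After 0 turns: (0.0000, 0.0000, 1.0000, 0.0000)
After 1 turn: (0.3000, 0.2000, 0.3000, 0.2000)
After 2 turns: (0.3450, 0.1750, 0.2750, 0.2050)
After 3 turns: (0.3450, 0.1793, 0.2755, 0.2003)
After 4 turns: (0.3452, 0.1793, 0.2748, 0.2007)
P(in square A after 4 turns) = 0.3452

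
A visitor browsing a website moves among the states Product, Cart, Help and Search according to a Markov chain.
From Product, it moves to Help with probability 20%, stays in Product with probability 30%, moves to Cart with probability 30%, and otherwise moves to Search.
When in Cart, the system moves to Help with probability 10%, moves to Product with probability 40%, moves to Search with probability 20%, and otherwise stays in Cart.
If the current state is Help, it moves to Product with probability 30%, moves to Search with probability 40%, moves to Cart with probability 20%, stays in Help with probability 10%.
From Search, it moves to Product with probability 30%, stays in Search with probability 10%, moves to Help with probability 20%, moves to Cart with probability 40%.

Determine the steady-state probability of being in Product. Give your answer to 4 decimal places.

0.3306

Let the stationary distribution be π with π = πP and π_1 + π_2 + π_3 + π_4 = 1.
π_1 = 0.3·π_1 + 0.4·π_2 + 0.3·π_3 + 0.3·π_4
π_2 = 0.3·π_1 + 0.3·π_2 + 0.2·π_3 + 0.4·π_4
π_3 = 0.2·π_1 + 0.1·π_2 + 0.1·π_3 + 0.2·π_4
Solving with the normalization constraint gives π = (0.3306, 0.3056, 0.1540, 0.2098).
So the stationary probability of Product is 0.3306.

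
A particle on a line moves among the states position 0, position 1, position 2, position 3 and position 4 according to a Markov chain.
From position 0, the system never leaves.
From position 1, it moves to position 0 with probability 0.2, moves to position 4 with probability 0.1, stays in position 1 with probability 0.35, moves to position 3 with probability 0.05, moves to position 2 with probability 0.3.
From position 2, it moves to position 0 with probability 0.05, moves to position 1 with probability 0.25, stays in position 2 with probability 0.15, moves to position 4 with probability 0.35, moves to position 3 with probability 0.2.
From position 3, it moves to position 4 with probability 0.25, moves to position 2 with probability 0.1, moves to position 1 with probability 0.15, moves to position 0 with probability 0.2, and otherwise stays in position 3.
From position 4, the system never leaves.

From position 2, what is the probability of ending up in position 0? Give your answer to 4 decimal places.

Let h(s) be the probability of absorption at position 0 starting from transient state s. Then h(position 0) = 1 and h(position 4) = 0. By first-step analysis:
h(position 1) = 0.2·1 + 0.35·h(position 1) + 0.3·h(position 2) + 0.05·h(position 3) + 0.1·0
h(position 2) = 0.05·1 + 0.25·h(position 1) + 0.15·h(position 2) + 0.2·h(position 3) + 0.35·0
h(position 3) = 0.2·1 + 0.15·h(position 1) + 0.1·h(position 2) + 0.3·h(position 3) + 0.25·0
Solving: h(position 1) = 0.4801, h(position 2) = 0.3016, h(position 3) = 0.4317.
Starting from position 2, the probability is 0.3016.

0.3016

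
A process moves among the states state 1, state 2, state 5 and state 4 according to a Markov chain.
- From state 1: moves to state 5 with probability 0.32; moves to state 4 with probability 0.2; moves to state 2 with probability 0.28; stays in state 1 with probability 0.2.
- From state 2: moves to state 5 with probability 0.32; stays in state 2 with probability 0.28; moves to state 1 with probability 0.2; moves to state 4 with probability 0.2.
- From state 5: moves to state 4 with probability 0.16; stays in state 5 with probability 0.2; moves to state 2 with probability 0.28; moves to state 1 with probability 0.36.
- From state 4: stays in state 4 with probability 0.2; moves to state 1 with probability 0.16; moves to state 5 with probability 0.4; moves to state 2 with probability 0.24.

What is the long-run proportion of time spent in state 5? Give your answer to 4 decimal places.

0.2991

Let the stationary distribution be π with π = πP and π_1 + π_2 + π_3 + π_4 = 1.
π_1 = 0.2·π_1 + 0.2·π_2 + 0.36·π_3 + 0.16·π_4
π_2 = 0.28·π_1 + 0.28·π_2 + 0.28·π_3 + 0.24·π_4
π_3 = 0.32·π_1 + 0.32·π_2 + 0.2·π_3 + 0.4·π_4
Solving with the normalization constraint gives π = (0.2403, 0.2725, 0.2991, 0.1880).
So the stationary probability of state 5 is 0.2991.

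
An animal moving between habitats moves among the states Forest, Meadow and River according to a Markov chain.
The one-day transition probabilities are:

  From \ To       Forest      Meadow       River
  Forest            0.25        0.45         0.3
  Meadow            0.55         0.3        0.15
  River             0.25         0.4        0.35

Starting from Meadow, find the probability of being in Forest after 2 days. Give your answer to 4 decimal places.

Sum over the intermediate state after 1 day:
P = P(Meadow→Forest)·P(Forest→Forest) + P(Meadow→Meadow)·P(Meadow→Forest) + P(Meadow→River)·P(River→Forest)
  = 0.55×0.25 + 0.3×0.55 + 0.15×0.25
  = 0.1375 + 0.1650 + 0.0375 = 0.3400

0.3400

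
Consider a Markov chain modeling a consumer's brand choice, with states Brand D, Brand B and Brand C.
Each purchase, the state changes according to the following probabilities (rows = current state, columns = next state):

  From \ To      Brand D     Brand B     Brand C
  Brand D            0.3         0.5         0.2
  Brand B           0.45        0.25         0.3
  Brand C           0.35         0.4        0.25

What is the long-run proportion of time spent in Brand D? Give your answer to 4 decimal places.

0.3695

Let the stationary distribution be π with π = πP and π_1 + π_2 + π_3 = 1.
π_1 = 0.3·π_1 + 0.45·π_2 + 0.35·π_3
π_2 = 0.5·π_1 + 0.25·π_2 + 0.4·π_3
Solving with the normalization constraint gives π = (0.3695, 0.3800, 0.2505).
So the stationary probability of Brand D is 0.3695.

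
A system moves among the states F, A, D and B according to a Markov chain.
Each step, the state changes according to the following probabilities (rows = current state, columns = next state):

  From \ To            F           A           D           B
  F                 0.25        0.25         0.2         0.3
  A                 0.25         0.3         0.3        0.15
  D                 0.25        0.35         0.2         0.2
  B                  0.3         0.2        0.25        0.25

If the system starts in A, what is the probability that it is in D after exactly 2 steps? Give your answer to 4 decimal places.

Propagate the distribution vector 2 steps from A.
After 0 steps: (0.0000, 1.0000, 0.0000, 0.0000)
After 1 step: (0.2500, 0.3000, 0.3000, 0.1500)
After 2 steps: (0.2575, 0.2875, 0.2375, 0.2175)
P(in D after 2 steps) = 0.2375

0.2375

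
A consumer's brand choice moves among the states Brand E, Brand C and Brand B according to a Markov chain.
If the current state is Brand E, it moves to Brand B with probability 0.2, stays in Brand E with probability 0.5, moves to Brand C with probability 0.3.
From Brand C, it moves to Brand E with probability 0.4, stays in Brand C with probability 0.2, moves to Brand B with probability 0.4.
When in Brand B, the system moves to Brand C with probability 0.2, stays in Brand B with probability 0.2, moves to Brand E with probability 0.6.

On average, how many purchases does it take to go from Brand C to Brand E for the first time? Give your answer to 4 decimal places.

Let t(s) be the expected number of purchases to first reach Brand E from state s, with t(Brand E) = 0. Conditioning on the first purchase:
t(Brand C) = 1 + 0.2·t(Brand C) + 0.4·t(Brand B)
t(Brand B) = 1 + 0.2·t(Brand C) + 0.2·t(Brand B)
Solving: t(Brand C) = 2.1429, t(Brand B) = 1.7857.
Expected purchases from Brand C to Brand E: 2.1429.

2.1429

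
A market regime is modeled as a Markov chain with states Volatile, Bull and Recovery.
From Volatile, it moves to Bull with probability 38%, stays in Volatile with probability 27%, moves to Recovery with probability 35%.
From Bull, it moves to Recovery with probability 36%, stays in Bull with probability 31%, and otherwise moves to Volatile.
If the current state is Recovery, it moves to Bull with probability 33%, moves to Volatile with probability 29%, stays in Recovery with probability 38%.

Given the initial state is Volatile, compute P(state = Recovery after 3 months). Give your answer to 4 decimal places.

Propagate the distribution vector 3 months from Volatile.
After 0 months: (1.0000, 0.0000, 0.0000)
After 1 month: (0.2700, 0.3800, 0.3500)
After 2 months: (0.2998, 0.3359, 0.3643)
After 3 months: (0.2974, 0.3383, 0.3643)
P(in Recovery after 3 months) = 0.3643

0.3643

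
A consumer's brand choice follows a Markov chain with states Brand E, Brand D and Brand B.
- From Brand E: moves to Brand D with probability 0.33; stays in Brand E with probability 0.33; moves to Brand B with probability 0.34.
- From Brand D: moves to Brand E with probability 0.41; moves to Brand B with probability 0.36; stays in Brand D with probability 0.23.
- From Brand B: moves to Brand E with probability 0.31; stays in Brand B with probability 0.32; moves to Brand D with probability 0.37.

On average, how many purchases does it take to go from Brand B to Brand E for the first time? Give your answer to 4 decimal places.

Let t(s) be the expected number of purchases to first reach Brand E from state s, with t(Brand E) = 0. Conditioning on the first purchase:
t(Brand D) = 1 + 0.23·t(Brand D) + 0.36·t(Brand B)
t(Brand B) = 1 + 0.37·t(Brand D) + 0.32·t(Brand B)
Solving: t(Brand D) = 2.6639, t(Brand B) = 2.9201.
Expected purchases from Brand B to Brand E: 2.9201.

2.9201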